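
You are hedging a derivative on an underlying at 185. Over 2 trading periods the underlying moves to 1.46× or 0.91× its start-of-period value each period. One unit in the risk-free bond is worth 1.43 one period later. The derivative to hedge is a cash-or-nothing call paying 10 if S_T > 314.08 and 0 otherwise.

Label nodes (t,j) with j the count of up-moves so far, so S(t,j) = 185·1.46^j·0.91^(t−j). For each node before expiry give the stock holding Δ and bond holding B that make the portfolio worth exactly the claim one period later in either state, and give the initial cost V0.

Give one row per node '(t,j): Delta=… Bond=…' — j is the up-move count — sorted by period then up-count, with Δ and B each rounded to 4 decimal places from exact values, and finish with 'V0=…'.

Risk-neutral probability p* = (R−d)/(u−d) = (1.43−0.91)/(1.46−0.91) = 0.9455.
At expiry t=2: V(2,0)=0.0000, V(2,1)=0.0000, V(2,2)=10.0000
(1,0): S=168.3500. Δ = (V_up−V_dn)/(S_up−S_dn) = (0.0000−0.0000)/(245.7910−153.1985) = 0.0000. V = [p*·0.0000 + (1−p*)·0.0000]/1.43 = 0.0000. B = V − Δ·S = 0.0000.
(1,1): S=270.1000. Δ = (V_up−V_dn)/(S_up−S_dn) = (10.0000−0.0000)/(394.3460−245.7910) = 0.0673. V = [p*·10.0000 + (1−p*)·0.0000]/1.43 = 6.6116. B = V − Δ·S = -11.5702.
(0,0): S=185.0000. Δ = (V_up−V_dn)/(S_up−S_dn) = (6.6116−0.0000)/(270.1000−168.3500) = 0.0650. V = [p*·6.6116 + (1−p*)·0.0000]/1.43 = 4.3713. B = V − Δ·S = -7.6498.
Self-financing check: at every node Δ·S+B equals the discounted successor values.

(0,0): Delta=0.0650 Bond=-7.6498
(1,0): Delta=0.0000 Bond=0.0000
(1,1): Delta=0.0673 Bond=-11.5702
V0=4.3713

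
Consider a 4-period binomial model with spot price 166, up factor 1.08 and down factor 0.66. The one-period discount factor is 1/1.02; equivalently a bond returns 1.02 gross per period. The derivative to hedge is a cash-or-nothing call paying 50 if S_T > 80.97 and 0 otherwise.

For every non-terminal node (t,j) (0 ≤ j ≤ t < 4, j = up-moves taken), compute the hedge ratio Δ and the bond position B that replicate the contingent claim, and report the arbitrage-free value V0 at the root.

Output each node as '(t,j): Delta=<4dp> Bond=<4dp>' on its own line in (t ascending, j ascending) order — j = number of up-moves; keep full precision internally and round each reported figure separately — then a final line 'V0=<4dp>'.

(0,0): Delta=0.0355 Bond=39.8242
(1,0): Delta=0.2558 Bond=16.4838
(1,1): Delta=0.0130 Bond=44.6436
(2,0): Delta=1.3835 Bond=-64.7318
(2,1): Delta=0.1409 Bond=30.4043
(2,2): Delta=0.0000 Bond=48.0584
(3,0): Delta=0.0000 Bond=0.0000
(3,1): Delta=1.5244 Bond=-77.0308
(3,2): Delta=0.0000 Bond=49.0196
(3,3): Delta=0.0000 Bond=49.0196
V0=45.7113

Since d<R<u, set p* = (R−d)/(u−d) = 0.8571; price each node as the discounted p*-expectation of its children.
Terminal payoffs: V(4,0)=0.0000, V(4,1)=0.0000, V(4,2)=50.0000, V(4,3)=50.0000, V(4,4)=50.0000
Node (3,0) S=47.7243: V=(p*·0.0000+(1−p*)·0.0000)/1.02=0.0000; Δ=(0.0000−0.0000)/(51.5423−31.4981)=0.0000; B=V−Δ·S=0.0000
Node (3,1) S=78.0944: V=(p*·50.0000+(1−p*)·0.0000)/1.02=42.0168; Δ=(50.0000−0.0000)/(84.3419−51.5423)=1.5244; B=V−Δ·S=-77.0308
Node (3,2) S=127.7908: V=(p*·50.0000+(1−p*)·50.0000)/1.02=49.0196; Δ=(50.0000−50.0000)/(138.0140−84.3419)=0.0000; B=V−Δ·S=49.0196
Node (3,3) S=209.1122: V=(p*·50.0000+(1−p*)·50.0000)/1.02=49.0196; Δ=(50.0000−50.0000)/(225.8412−138.0140)=0.0000; B=V−Δ·S=49.0196
Node (2,0) S=72.3096: V=(p*·42.0168+(1−p*)·0.0000)/1.02=35.3082; Δ=(42.0168−0.0000)/(78.0944−47.7243)=1.3835; B=V−Δ·S=-64.7318
Node (2,1) S=118.3248: V=(p*·49.0196+(1−p*)·42.0168)/1.02=47.0777; Δ=(49.0196−42.0168)/(127.7908−78.0944)=0.1409; B=V−Δ·S=30.4043
Node (2,2) S=193.6224: V=(p*·49.0196+(1−p*)·49.0196)/1.02=48.0584; Δ=(49.0196−49.0196)/(209.1122−127.7908)=0.0000; B=V−Δ·S=48.0584
Node (1,0) S=109.5600: V=(p*·47.0777+(1−p*)·35.3082)/1.02=44.5062; Δ=(47.0777−35.3082)/(118.3248−72.3096)=0.2558; B=V−Δ·S=16.4838
Node (1,1) S=179.2800: V=(p*·48.0584+(1−p*)·47.0777)/1.02=46.9788; Δ=(48.0584−47.0777)/(193.6224−118.3248)=0.0130; B=V−Δ·S=44.6436
Node (0,0) S=166.0000: V=(p*·46.9788+(1−p*)·44.5062)/1.02=45.7113; Δ=(46.9788−44.5062)/(179.2800−109.5600)=0.0355; B=V−Δ·S=39.8242
The time-0 hedge costs 45.7113, which is the no-arbitrage price.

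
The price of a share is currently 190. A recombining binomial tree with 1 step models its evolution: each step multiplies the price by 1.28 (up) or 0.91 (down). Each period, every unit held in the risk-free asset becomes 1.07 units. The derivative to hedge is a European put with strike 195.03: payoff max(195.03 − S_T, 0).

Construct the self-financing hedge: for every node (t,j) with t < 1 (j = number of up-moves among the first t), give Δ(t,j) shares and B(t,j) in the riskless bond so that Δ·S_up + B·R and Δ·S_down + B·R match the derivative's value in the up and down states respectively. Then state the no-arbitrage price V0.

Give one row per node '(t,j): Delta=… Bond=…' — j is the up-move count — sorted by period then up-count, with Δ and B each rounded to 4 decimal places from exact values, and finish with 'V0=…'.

No-arbitrage ⇒ martingale measure with p* = (R−d)/(u−d) = 0.4324.
Terminal payoffs: V(1,0)=22.1300, V(1,1)=0.0000
  t=0,j=0: stock 190.0000 → up 243.2000 (V=0.0000), down 172.9000 (V=22.1300). Price 11.7386; hedge Δ=-0.3148, bond B=71.5494.
The time-0 hedge costs 11.7386, which is the no-arbitrage price.

(0,0): Delta=-0.3148 Bond=71.5494
V0=11.7386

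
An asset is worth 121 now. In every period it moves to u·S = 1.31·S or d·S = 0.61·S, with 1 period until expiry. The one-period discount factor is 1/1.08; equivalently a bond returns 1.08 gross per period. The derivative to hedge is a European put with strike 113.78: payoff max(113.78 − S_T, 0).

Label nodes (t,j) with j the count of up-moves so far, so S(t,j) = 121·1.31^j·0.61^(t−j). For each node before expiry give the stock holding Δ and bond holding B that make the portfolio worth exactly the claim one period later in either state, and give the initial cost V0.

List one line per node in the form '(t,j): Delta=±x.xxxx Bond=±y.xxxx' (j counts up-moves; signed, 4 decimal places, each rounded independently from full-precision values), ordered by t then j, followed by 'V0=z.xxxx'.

Since d<R<u, set p* = (R−d)/(u−d) = 0.6714; price each node as the discounted p*-expectation of its children.
Payoff layer (t=1): V(1,0)=39.9700, V(1,1)=0.0000
  t=0,j=0: stock 121.0000 → up 158.5100 (V=0.0000), down 73.8100 (V=39.9700). Price 12.1602; hedge Δ=-0.4719, bond B=69.2602.
Root portfolio cost Δ·121+B reproduces V0=12.1602.

(0,0): Delta=-0.4719 Bond=69.2602
V0=12.1602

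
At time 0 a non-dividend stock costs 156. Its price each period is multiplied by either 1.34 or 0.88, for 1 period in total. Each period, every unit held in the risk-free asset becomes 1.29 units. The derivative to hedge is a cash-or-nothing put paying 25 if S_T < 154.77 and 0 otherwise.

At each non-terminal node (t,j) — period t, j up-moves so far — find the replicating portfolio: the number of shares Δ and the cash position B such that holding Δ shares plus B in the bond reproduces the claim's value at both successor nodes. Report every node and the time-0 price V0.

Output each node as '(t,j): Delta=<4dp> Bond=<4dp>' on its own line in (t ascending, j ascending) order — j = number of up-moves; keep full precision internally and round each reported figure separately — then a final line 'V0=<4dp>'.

Under the risk-neutral measure, an up-move has probability p* = (R−d)/(u−d) = 0.8913 and values discount at R = 1.29.
Payoff layer (t=1): V(1,0)=25.0000, V(1,1)=0.0000
Node (0,0) S=156.0000: V=(p*·0.0000+(1−p*)·25.0000)/1.29=2.1065; Δ=(0.0000−25.0000)/(209.0400−137.2800)=-0.3484; B=V−Δ·S=56.4543
Check: Δ(0,0)·S0 + B(0,0) = 2.1065 = V0.

(0,0): Delta=-0.3484 Bond=56.4543
V0=2.1065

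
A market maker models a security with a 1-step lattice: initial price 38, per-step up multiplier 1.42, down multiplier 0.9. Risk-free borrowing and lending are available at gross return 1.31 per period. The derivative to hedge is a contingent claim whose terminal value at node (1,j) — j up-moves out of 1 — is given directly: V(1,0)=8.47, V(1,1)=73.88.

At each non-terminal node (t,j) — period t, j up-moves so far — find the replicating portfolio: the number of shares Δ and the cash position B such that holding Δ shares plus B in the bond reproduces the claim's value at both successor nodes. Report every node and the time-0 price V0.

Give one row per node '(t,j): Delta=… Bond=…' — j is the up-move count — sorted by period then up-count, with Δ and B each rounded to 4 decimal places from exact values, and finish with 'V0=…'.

No-arbitrage ⇒ martingale measure with p* = (R−d)/(u−d) = 0.7885.
Payoff layer (t=1): V(1,0)=8.4700, V(1,1)=73.8800
(0,0): S=38.0000. Δ = (V_up−V_dn)/(S_up−S_dn) = (73.8800−8.4700)/(53.9600−34.2000) = 3.3102. V = [p*·73.8800 + (1−p*)·8.4700]/1.31 = 45.8346. B = V − Δ·S = -79.9539.
Root portfolio cost Δ·38+B reproduces V0=45.8346.

(0,0): Delta=3.3102 Bond=-79.9539
V0=45.8346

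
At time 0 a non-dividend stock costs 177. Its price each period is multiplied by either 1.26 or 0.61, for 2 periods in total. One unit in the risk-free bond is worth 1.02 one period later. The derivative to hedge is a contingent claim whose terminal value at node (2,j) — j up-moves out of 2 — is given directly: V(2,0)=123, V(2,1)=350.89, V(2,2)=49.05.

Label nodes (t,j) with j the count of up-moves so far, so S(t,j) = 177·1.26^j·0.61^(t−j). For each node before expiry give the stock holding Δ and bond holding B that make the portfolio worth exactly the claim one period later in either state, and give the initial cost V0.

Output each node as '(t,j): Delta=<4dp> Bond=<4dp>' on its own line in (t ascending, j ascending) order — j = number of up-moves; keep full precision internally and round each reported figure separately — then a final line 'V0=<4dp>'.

Risk-neutral probability p* = (R−d)/(u−d) = (1.02−0.61)/(1.26−0.61) = 0.6308.
Terminal values V(2,·): V(2,0)=123.0000, V(2,1)=350.8900, V(2,2)=49.0500
Node (1,0) S=107.9700: V=(p*·350.8900+(1−p*)·123.0000)/1.02=261.5157; Δ=(350.8900−123.0000)/(136.0422−65.8617)=3.2472; B=V−Δ·S=-89.0843
Node (1,1) S=223.0200: V=(p*·49.0500+(1−p*)·350.8900)/1.02=157.3516; Δ=(49.0500−350.8900)/(281.0052−136.0422)=-2.0822; B=V−Δ·S=621.7208
Node (0,0) S=177.0000: V=(p*·157.3516+(1−p*)·261.5157)/1.02=191.9727; Δ=(157.3516−261.5157)/(223.0200−107.9700)=-0.9054; B=V−Δ·S=352.2252
Check: Δ(0,0)·S0 + B(0,0) = 191.9727 = V0.

(0,0): Delta=-0.9054 Bond=352.2252
(1,0): Delta=3.2472 Bond=-89.0843
(1,1): Delta=-2.0822 Bond=621.7208
V0=191.9727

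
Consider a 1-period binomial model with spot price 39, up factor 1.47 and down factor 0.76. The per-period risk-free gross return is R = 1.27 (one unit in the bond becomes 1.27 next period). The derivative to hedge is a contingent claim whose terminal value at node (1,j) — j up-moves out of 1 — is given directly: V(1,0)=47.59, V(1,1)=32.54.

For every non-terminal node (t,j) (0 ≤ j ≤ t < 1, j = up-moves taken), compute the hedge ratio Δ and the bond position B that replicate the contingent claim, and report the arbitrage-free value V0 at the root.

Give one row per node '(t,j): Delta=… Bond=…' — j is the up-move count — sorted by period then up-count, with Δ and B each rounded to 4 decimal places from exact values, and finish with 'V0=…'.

(0,0): Delta=-0.5435 Bond=50.1574
V0=28.9602

No-arbitrage ⇒ martingale measure with p* = (R−d)/(u−d) = 0.7183.
Payoff layer (t=1): V(1,0)=47.5900, V(1,1)=32.5400
Node (0,0) S=39.0000: V=(p*·32.5400+(1−p*)·47.5900)/1.27=28.9602; Δ=(32.5400−47.5900)/(57.3300−29.6400)=-0.5435; B=V−Δ·S=50.1574
Check: Δ(0,0)·S0 + B(0,0) = 28.9602 = V0.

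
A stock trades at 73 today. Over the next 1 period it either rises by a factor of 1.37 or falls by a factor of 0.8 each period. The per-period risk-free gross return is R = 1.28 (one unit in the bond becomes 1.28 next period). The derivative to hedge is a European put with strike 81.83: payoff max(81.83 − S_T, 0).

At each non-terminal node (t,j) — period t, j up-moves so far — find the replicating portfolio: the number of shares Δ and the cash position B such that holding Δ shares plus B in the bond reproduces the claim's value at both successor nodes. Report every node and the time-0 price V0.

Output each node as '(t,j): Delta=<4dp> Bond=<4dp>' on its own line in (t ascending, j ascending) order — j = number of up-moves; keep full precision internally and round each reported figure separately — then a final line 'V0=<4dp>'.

(0,0): Delta=-0.5631 Bond=43.9955
V0=2.8902

No-arbitrage ⇒ martingale measure with p* = (R−d)/(u−d) = 0.8421.
Payoff layer (t=1): V(1,0)=23.4300, V(1,1)=0.0000
(0,0): S=73.0000. Δ = (V_up−V_dn)/(S_up−S_dn) = (0.0000−23.4300)/(100.0100−58.4000) = -0.5631. V = [p*·0.0000 + (1−p*)·23.4300]/1.28 = 2.8902. B = V − Δ·S = 43.9955.
Self-financing check: at every node Δ·S+B equals the discounted successor values.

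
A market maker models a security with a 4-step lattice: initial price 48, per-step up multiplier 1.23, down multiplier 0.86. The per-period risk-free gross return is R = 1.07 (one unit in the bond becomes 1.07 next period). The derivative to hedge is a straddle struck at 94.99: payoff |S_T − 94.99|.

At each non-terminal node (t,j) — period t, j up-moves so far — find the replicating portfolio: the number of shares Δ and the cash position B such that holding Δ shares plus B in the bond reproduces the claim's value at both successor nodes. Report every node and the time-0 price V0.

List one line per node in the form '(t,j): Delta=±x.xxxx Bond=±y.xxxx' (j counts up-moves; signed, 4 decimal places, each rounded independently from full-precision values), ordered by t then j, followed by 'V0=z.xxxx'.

Risk-neutral probability p* = (R−d)/(u−d) = (1.07−0.86)/(1.23−0.86) = 0.5676.
Terminal values V(4,·): V(4,0)=68.7336, V(4,1)=57.4373, V(4,2)=41.2808, V(4,3)=18.1734, V(4,4)=14.8756
  t=3,j=0: stock 30.5307 → up 37.5527 (V=57.4373), down 26.2564 (V=68.7336). Price 58.2450; hedge Δ=-1.0000, bond B=88.7757.
  t=3,j=1: stock 43.6660 → up 53.7092 (V=41.2808), down 37.5527 (V=57.4373). Price 45.1097; hedge Δ=-1.0000, bond B=88.7757.
  t=3,j=2: stock 62.4525 → up 76.8166 (V=18.1734), down 53.7092 (V=41.2808). Price 26.3232; hedge Δ=-1.0000, bond B=88.7757.
  t=3,j=3: stock 89.3216 → up 109.8656 (V=14.8756), down 76.8166 (V=18.1734). Price 15.2352; hedge Δ=-0.0998, bond B=24.1482.
  t=2,j=0: stock 35.5008 → up 43.6660 (V=45.1097), down 30.5307 (V=58.2450). Price 47.4671; hedge Δ=-1.0000, bond B=82.9679.
  t=2,j=1: stock 50.7744 → up 62.4525 (V=26.3232), down 43.6660 (V=45.1097). Price 32.1935; hedge Δ=-1.0000, bond B=82.9679.
  t=2,j=2: stock 72.6192 → up 89.3216 (V=15.2352), down 62.4525 (V=26.3232). Price 18.7196; hedge Δ=-0.4127, bond B=48.6872.
  t=1,j=0: stock 41.2800 → up 50.7744 (V=32.1935), down 35.5008 (V=47.4671). Price 36.2601; hedge Δ=-1.0000, bond B=77.5401.
  t=1,j=1: stock 59.0400 → up 72.6192 (V=18.7196), down 50.7744 (V=32.1935). Price 22.9404; hedge Δ=-0.6168, bond B=59.3563.
  t=0,j=0: stock 48.0000 → up 59.0400 (V=22.9404), down 41.2800 (V=36.2601). Price 26.8227; hedge Δ=-0.7500, bond B=62.8221.
Self-financing check: at every node Δ·S+B equals the discounted successor values.

(0,0): Delta=-0.7500 Bond=62.8221
(1,0): Delta=-1.0000 Bond=77.5401
(1,1): Delta=-0.6168 Bond=59.3563
(2,0): Delta=-1.0000 Bond=82.9679
(2,1): Delta=-1.0000 Bond=82.9679
(2,2): Delta=-0.4127 Bond=48.6872
(3,0): Delta=-1.0000 Bond=88.7757
(3,1): Delta=-1.0000 Bond=88.7757
(3,2): Delta=-1.0000 Bond=88.7757
(3,3): Delta=-0.0998 Bond=24.1482
V0=26.8227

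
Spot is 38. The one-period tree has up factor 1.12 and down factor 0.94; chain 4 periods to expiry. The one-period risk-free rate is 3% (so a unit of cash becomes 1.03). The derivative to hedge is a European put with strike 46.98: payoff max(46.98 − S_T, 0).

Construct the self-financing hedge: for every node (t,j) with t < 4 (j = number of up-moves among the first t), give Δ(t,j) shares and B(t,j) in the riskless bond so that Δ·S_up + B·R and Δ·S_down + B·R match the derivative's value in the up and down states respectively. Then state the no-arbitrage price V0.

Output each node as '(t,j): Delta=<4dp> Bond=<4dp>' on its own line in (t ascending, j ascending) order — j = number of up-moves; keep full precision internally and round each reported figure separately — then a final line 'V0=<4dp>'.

The replicating-portfolio and risk-neutral prices coincide; use p* = (1.03−0.94)/(1.12−0.94) = 0.5000 for the latter.
Terminal payoffs: V(4,0)=17.3115, V(4,1)=11.6303, V(4,2)=4.8613, V(4,3)=0.0000, V(4,4)=0.0000
  t=3,j=0: stock 31.5622 → up 35.3497 (V=11.6303), down 29.6685 (V=17.3115). Price 14.0495; hedge Δ=-1.0000, bond B=45.6117.
  t=3,j=1: stock 37.6060 → up 42.1187 (V=4.8613), down 35.3497 (V=11.6303). Price 8.0056; hedge Δ=-1.0000, bond B=45.6117.
  t=3,j=2: stock 44.8072 → up 50.1840 (V=0.0000), down 42.1187 (V=4.8613). Price 2.3598; hedge Δ=-0.6027, bond B=29.3668.
  t=3,j=3: stock 53.3873 → up 59.7937 (V=0.0000), down 50.1840 (V=0.0000). Price 0.0000; hedge Δ=0.0000, bond B=0.0000.
  t=2,j=0: stock 33.5768 → up 37.6060 (V=8.0056), down 31.5622 (V=14.0495). Price 10.7064; hedge Δ=-1.0000, bond B=44.2832.
  t=2,j=1: stock 40.0064 → up 44.8072 (V=2.3598), down 37.6060 (V=8.0056). Price 5.0318; hedge Δ=-0.7840, bond B=36.3973.
  t=2,j=2: stock 47.6672 → up 53.3873 (V=0.0000), down 44.8072 (V=2.3598). Price 1.1456; hedge Δ=-0.2750, bond B=14.2558.
  t=1,j=0: stock 35.7200 → up 40.0064 (V=5.0318), down 33.5768 (V=10.7064). Price 7.6399; hedge Δ=-0.8826, bond B=39.1653.
  t=1,j=1: stock 42.5600 → up 47.6672 (V=1.1456), down 40.0064 (V=5.0318). Price 2.9987; hedge Δ=-0.5073, bond B=24.5889.
  t=0,j=0: stock 38.0000 → up 42.5600 (V=2.9987), down 35.7200 (V=7.6399). Price 5.1644; hedge Δ=-0.6785, bond B=30.9486.
Check: Δ(0,0)·S0 + B(0,0) = 5.1644 = V0.

(0,0): Delta=-0.6785 Bond=30.9486
(1,0): Delta=-0.8826 Bond=39.1653
(1,1): Delta=-0.5073 Bond=24.5889
(2,0): Delta=-1.0000 Bond=44.2832
(2,1): Delta=-0.7840 Bond=36.3973
(2,2): Delta=-0.2750 Bond=14.2558
(3,0): Delta=-1.0000 Bond=45.6117
(3,1): Delta=-1.0000 Bond=45.6117
(3,2): Delta=-0.6027 Bond=29.3668
(3,3): Delta=0.0000 Bond=0.0000
V0=5.1644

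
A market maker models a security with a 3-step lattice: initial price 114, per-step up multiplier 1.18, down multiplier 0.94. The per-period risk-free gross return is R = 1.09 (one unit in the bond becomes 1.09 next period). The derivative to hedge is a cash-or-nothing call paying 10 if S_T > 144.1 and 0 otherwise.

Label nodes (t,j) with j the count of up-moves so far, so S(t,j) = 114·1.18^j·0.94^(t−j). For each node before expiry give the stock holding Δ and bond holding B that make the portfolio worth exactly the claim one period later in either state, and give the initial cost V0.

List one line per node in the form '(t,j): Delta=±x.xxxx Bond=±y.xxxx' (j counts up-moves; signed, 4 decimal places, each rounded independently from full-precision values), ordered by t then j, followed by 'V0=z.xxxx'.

(0,0): Delta=0.1442 Bond=-11.1605
(1,0): Delta=0.2230 Bond=-20.6036
(1,1): Delta=0.1066 Bond=-7.1017
(2,0): Delta=0.0000 Bond=0.0000
(2,1): Delta=0.3295 Bond=-35.9327
(2,2): Delta=0.0000 Bond=9.1743
V0=5.2786

Risk-neutral probability p* = (R−d)/(u−d) = (1.09−0.94)/(1.18−0.94) = 0.6250.
At expiry t=3: V(3,0)=0.0000, V(3,1)=0.0000, V(3,2)=10.0000, V(3,3)=10.0000
  t=2,j=0: stock 100.7304 → up 118.8619 (V=0.0000), down 94.6866 (V=0.0000). Price 0.0000; hedge Δ=0.0000, bond B=0.0000.
  t=2,j=1: stock 126.4488 → up 149.2096 (V=10.0000), down 118.8619 (V=0.0000). Price 5.7339; hedge Δ=0.3295, bond B=-35.9327.
  t=2,j=2: stock 158.7336 → up 187.3056 (V=10.0000), down 149.2096 (V=10.0000). Price 9.1743; hedge Δ=0.0000, bond B=9.1743.
  t=1,j=0: stock 107.1600 → up 126.4488 (V=5.7339), down 100.7304 (V=0.0000). Price 3.2878; hedge Δ=0.2230, bond B=-20.6036.
  t=1,j=1: stock 134.5200 → up 158.7336 (V=9.1743), down 126.4488 (V=5.7339). Price 7.2332; hedge Δ=0.1066, bond B=-7.1017.
  t=0,j=0: stock 114.0000 → up 134.5200 (V=7.2332), down 107.1600 (V=3.2878). Price 5.2786; hedge Δ=0.1442, bond B=-11.1605.
Self-financing check: at every node Δ·S+B equals the discounted successor values.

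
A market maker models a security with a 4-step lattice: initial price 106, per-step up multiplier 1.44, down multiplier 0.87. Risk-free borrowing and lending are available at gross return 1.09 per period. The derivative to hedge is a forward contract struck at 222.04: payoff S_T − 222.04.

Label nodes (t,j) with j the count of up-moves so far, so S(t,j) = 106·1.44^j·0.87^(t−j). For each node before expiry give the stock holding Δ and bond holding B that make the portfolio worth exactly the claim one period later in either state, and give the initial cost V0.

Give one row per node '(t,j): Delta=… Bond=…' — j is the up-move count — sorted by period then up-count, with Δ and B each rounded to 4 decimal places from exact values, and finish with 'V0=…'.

(0,0): Delta=1.0000 Bond=-157.2987
(1,0): Delta=1.0000 Bond=-171.4556
(1,1): Delta=1.0000 Bond=-171.4556
(2,0): Delta=1.0000 Bond=-186.8866
(2,1): Delta=1.0000 Bond=-186.8866
(2,2): Delta=1.0000 Bond=-186.8866
(3,0): Delta=1.0000 Bond=-203.7064
(3,1): Delta=1.0000 Bond=-203.7064
(3,2): Delta=1.0000 Bond=-203.7064
(3,3): Delta=1.0000 Bond=-203.7064
V0=-51.2987

The replicating-portfolio and risk-neutral prices coincide; use p* = (1.09−0.87)/(1.44−0.87) = 0.3860 for the latter.
Terminal values V(4,·): V(4,0)=-161.3129, V(4,1)=-121.5261, V(4,2)=-55.6722, V(4,3)=53.3274, V(4,4)=233.7406
(3,0): S=69.8013. Δ = (V_up−V_dn)/(S_up−S_dn) = (-121.5261−-161.3129)/(100.5139−60.7271) = 1.0000. V = [p*·-121.5261 + (1−p*)·-161.3129]/1.09 = -133.9051. B = V − Δ·S = -203.7064.
(3,1): S=115.5332. Δ = (V_up−V_dn)/(S_up−S_dn) = (-55.6722−-121.5261)/(166.3678−100.5139) = 1.0000. V = [p*·-55.6722 + (1−p*)·-121.5261]/1.09 = -88.1732. B = V − Δ·S = -203.7064.
(3,2): S=191.2274. Δ = (V_up−V_dn)/(S_up−S_dn) = (53.3274−-55.6722)/(275.3674−166.3678) = 1.0000. V = [p*·53.3274 + (1−p*)·-55.6722]/1.09 = -12.4790. B = V − Δ·S = -203.7064.
(3,3): S=316.5143. Δ = (V_up−V_dn)/(S_up−S_dn) = (233.7406−53.3274)/(455.7806−275.3674) = 1.0000. V = [p*·233.7406 + (1−p*)·53.3274]/1.09 = 112.8079. B = V − Δ·S = -203.7064.
(2,0): S=80.2314. Δ = (V_up−V_dn)/(S_up−S_dn) = (-88.1732−-133.9051)/(115.5332−69.8013) = 1.0000. V = [p*·-88.1732 + (1−p*)·-133.9051]/1.09 = -106.6552. B = V − Δ·S = -186.8866.
(2,1): S=132.7968. Δ = (V_up−V_dn)/(S_up−S_dn) = (-12.4790−-88.1732)/(191.2274−115.5332) = 1.0000. V = [p*·-12.4790 + (1−p*)·-88.1732]/1.09 = -54.0898. B = V − Δ·S = -186.8866.
(2,2): S=219.8016. Δ = (V_up−V_dn)/(S_up−S_dn) = (112.8079−-12.4790)/(316.5143−191.2274) = 1.0000. V = [p*·112.8079 + (1−p*)·-12.4790]/1.09 = 32.9150. B = V − Δ·S = -186.8866.
(1,0): S=92.2200. Δ = (V_up−V_dn)/(S_up−S_dn) = (-54.0898−-106.6552)/(132.7968−80.2314) = 1.0000. V = [p*·-54.0898 + (1−p*)·-106.6552]/1.09 = -79.2356. B = V − Δ·S = -171.4556.
(1,1): S=152.6400. Δ = (V_up−V_dn)/(S_up−S_dn) = (32.9150−-54.0898)/(219.8016−132.7968) = 1.0000. V = [p*·32.9150 + (1−p*)·-54.0898]/1.09 = -18.8156. B = V − Δ·S = -171.4556.
(0,0): S=106.0000. Δ = (V_up−V_dn)/(S_up−S_dn) = (-18.8156−-79.2356)/(152.6400−92.2200) = 1.0000. V = [p*·-18.8156 + (1−p*)·-79.2356]/1.09 = -51.2987. B = V − Δ·S = -157.2987.
The time-0 hedge costs -51.2987, which is the no-arbitrage price.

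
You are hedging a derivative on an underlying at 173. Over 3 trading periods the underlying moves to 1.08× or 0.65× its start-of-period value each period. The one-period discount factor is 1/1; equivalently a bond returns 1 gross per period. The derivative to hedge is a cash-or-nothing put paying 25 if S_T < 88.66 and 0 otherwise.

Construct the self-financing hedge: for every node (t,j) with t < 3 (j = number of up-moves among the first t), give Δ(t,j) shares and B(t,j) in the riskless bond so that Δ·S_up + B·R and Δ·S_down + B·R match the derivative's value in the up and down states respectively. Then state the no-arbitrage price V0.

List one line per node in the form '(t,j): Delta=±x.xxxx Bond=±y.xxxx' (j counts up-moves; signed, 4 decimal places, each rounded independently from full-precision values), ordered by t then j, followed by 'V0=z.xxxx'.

No-arbitrage ⇒ martingale measure with p* = (R−d)/(u−d) = 0.8140.
Payoff layer (t=3): V(3,0)=25.0000, V(3,1)=25.0000, V(3,2)=0.0000, V(3,3)=0.0000
  t=2,j=0: stock 73.0925 → up 78.9399 (V=25.0000), down 47.5101 (V=25.0000). Price 25.0000; hedge Δ=0.0000, bond B=25.0000.
  t=2,j=1: stock 121.4460 → up 131.1617 (V=0.0000), down 78.9399 (V=25.0000). Price 4.6512; hedge Δ=-0.4787, bond B=62.7907.
  t=2,j=2: stock 201.7872 → up 217.9302 (V=0.0000), down 131.1617 (V=0.0000). Price 0.0000; hedge Δ=0.0000, bond B=0.0000.
  t=1,j=0: stock 112.4500 → up 121.4460 (V=4.6512), down 73.0925 (V=25.0000). Price 8.4370; hedge Δ=-0.4208, bond B=55.7599.
  t=1,j=1: stock 186.8400 → up 201.7872 (V=0.0000), down 121.4460 (V=4.6512). Price 0.8653; hedge Δ=-0.0579, bond B=11.6820.
  t=0,j=0: stock 173.0000 → up 186.8400 (V=0.8653), down 112.4500 (V=8.4370). Price 2.2740; hedge Δ=-0.1018, bond B=19.8825.
Root portfolio cost Δ·173+B reproduces V0=2.2740.

(0,0): Delta=-0.1018 Bond=19.8825
(1,0): Delta=-0.4208 Bond=55.7599
(1,1): Delta=-0.0579 Bond=11.6820
(2,0): Delta=0.0000 Bond=25.0000
(2,1): Delta=-0.4787 Bond=62.7907
(2,2): Delta=0.0000 Bond=0.0000
V0=2.2740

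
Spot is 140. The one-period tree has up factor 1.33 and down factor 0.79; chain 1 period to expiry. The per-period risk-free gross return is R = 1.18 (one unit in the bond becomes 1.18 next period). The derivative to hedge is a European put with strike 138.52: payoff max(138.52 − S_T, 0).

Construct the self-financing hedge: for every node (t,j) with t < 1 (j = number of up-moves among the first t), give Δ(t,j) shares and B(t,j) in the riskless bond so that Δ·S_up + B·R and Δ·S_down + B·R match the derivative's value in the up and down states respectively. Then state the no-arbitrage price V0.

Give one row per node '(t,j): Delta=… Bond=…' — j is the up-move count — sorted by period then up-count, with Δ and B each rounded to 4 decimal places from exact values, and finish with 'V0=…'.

Risk-neutral probability p* = (R−d)/(u−d) = (1.18−0.79)/(1.33−0.79) = 0.7222.
Terminal payoffs: V(1,0)=27.9200, V(1,1)=0.0000
(0,0): S=140.0000. Δ = (V_up−V_dn)/(S_up−S_dn) = (0.0000−27.9200)/(186.2000−110.6000) = -0.3693. V = [p*·0.0000 + (1−p*)·27.9200]/1.18 = 6.5725. B = V − Δ·S = 58.2762.
Self-financing check: at every node Δ·S+B equals the discounted successor values.

(0,0): Delta=-0.3693 Bond=58.2762
V0=6.5725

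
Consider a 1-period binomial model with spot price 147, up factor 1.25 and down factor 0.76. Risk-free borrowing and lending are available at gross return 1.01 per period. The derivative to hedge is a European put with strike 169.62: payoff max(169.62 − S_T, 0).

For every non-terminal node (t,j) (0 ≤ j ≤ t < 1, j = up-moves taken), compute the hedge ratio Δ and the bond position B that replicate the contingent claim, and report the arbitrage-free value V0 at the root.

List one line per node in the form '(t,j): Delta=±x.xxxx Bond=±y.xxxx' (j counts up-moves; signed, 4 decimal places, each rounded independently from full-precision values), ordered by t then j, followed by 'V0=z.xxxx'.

(0,0): Delta=-0.8038 Bond=146.2417
V0=28.0784

Since d<R<u, set p* = (R−d)/(u−d) = 0.5102; price each node as the discounted p*-expectation of its children.
Terminal payoffs: V(1,0)=57.9000, V(1,1)=0.0000
  t=0,j=0: stock 147.0000 → up 183.7500 (V=0.0000), down 111.7200 (V=57.9000). Price 28.0784; hedge Δ=-0.8038, bond B=146.2417.
The time-0 hedge costs 28.0784, which is the no-arbitrage price.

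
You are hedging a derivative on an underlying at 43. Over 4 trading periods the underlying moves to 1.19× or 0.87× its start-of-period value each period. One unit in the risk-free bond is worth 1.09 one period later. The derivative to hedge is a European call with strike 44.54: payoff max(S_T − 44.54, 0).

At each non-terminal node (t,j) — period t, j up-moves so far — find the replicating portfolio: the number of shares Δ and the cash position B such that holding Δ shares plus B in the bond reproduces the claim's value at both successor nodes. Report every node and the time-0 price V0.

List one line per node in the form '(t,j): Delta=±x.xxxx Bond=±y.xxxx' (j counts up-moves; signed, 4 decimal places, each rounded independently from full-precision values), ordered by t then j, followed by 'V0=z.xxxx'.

(0,0): Delta=0.8619 Bond=-24.8361
(1,0): Delta=0.6102 Bond=-17.6537
(1,1): Delta=0.9456 Bond=-31.3520
(2,0): Delta=0.0938 Bond=-2.4375
(2,1): Delta=0.7818 Bond=-26.8813
(2,2): Delta=1.0000 Bond=-37.4884
(3,0): Delta=0.0000 Bond=0.0000
(3,1): Delta=0.1250 Bond=-3.8646
(3,2): Delta=1.0000 Bond=-40.8624
(3,3): Delta=1.0000 Bond=-40.8624
V0=12.2260

Under the risk-neutral measure, an up-move has probability p* = (R−d)/(u−d) = 0.6875 and values discount at R = 1.09.
At expiry t=4: V(4,0)=0.0000, V(4,1)=0.0000, V(4,2)=1.5494, V(4,3)=18.5018, V(4,4)=41.6896
Node (3,0) S=28.3156: V=(p*·0.0000+(1−p*)·0.0000)/1.09=0.0000; Δ=(0.0000−0.0000)/(33.6956−24.6346)=0.0000; B=V−Δ·S=0.0000
Node (3,1) S=38.7306: V=(p*·1.5494+(1−p*)·0.0000)/1.09=0.9772; Δ=(1.5494−0.0000)/(46.0894−33.6956)=0.1250; B=V−Δ·S=-3.8646
Node (3,2) S=52.9763: V=(p*·18.5018+(1−p*)·1.5494)/1.09=12.1139; Δ=(18.5018−1.5494)/(63.0418−46.0894)=1.0000; B=V−Δ·S=-40.8624
Node (3,3) S=72.4618: V=(p*·41.6896+(1−p*)·18.5018)/1.09=31.5995; Δ=(41.6896−18.5018)/(86.2296−63.0418)=1.0000; B=V−Δ·S=-40.8624
Node (2,0) S=32.5467: V=(p*·0.9772+(1−p*)·0.0000)/1.09=0.6164; Δ=(0.9772−0.0000)/(38.7306−28.3156)=0.0938; B=V−Δ·S=-2.4375
Node (2,1) S=44.5179: V=(p*·12.1139+(1−p*)·0.9772)/1.09=7.9208; Δ=(12.1139−0.9772)/(52.9763−38.7306)=0.7818; B=V−Δ·S=-26.8813
Node (2,2) S=60.8923: V=(p*·31.5995+(1−p*)·12.1139)/1.09=23.4039; Δ=(31.5995−12.1139)/(72.4618−52.9763)=1.0000; B=V−Δ·S=-37.4884
Node (1,0) S=37.4100: V=(p*·7.9208+(1−p*)·0.6164)/1.09=5.1727; Δ=(7.9208−0.6164)/(44.5179−32.5467)=0.6102; B=V−Δ·S=-17.6537
Node (1,1) S=51.1700: V=(p*·23.4039+(1−p*)·7.9208)/1.09=17.0325; Δ=(23.4039−7.9208)/(60.8923−44.5179)=0.9456; B=V−Δ·S=-31.3520
Node (0,0) S=43.0000: V=(p*·17.0325+(1−p*)·5.1727)/1.09=12.2260; Δ=(17.0325−5.1727)/(51.1700−37.4100)=0.8619; B=V−Δ·S=-24.8361
The time-0 hedge costs 12.2260, which is the no-arbitrage price.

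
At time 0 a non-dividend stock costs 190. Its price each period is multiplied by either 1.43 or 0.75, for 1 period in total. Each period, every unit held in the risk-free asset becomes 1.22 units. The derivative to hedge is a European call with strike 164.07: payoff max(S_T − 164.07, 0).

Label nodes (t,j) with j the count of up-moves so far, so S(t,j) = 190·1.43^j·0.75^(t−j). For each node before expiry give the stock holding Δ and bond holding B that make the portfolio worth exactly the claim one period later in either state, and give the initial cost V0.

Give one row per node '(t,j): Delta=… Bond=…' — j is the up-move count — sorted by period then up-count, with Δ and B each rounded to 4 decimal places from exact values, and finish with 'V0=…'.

(0,0): Delta=0.8330 Bond=-97.3029
V0=60.9765

The replicating-portfolio and risk-neutral prices coincide; use p* = (1.22−0.75)/(1.43−0.75) = 0.6912 for the latter.
Terminal values V(1,·): V(1,0)=0.0000, V(1,1)=107.6300
Node (0,0) S=190.0000: V=(p*·107.6300+(1−p*)·0.0000)/1.22=60.9765; Δ=(107.6300−0.0000)/(271.7000−142.5000)=0.8330; B=V−Δ·S=-97.3029
The time-0 hedge costs 60.9765, which is the no-arbitrage price.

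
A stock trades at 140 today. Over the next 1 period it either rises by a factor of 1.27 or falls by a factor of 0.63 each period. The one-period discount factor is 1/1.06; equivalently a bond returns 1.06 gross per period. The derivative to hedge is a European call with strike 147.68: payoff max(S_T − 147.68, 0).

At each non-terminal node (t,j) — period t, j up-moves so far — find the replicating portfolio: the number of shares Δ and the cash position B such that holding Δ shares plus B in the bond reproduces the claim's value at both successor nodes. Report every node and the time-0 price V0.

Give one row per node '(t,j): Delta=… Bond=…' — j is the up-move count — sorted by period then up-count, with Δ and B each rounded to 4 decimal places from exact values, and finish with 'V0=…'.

Risk-neutral probability p* = (R−d)/(u−d) = (1.06−0.63)/(1.27−0.63) = 0.6719.
Payoff layer (t=1): V(1,0)=0.0000, V(1,1)=30.1200
(0,0): S=140.0000. Δ = (V_up−V_dn)/(S_up−S_dn) = (30.1200−0.0000)/(177.8000−88.2000) = 0.3362. V = [p*·30.1200 + (1−p*)·0.0000]/1.06 = 19.0914. B = V − Δ·S = -27.9711.
Each (Δ,B) replicates both successor values, so the strategy is self-financing and V0 is arbitrage-free.

(0,0): Delta=0.3362 Bond=-27.9711
V0=19.0914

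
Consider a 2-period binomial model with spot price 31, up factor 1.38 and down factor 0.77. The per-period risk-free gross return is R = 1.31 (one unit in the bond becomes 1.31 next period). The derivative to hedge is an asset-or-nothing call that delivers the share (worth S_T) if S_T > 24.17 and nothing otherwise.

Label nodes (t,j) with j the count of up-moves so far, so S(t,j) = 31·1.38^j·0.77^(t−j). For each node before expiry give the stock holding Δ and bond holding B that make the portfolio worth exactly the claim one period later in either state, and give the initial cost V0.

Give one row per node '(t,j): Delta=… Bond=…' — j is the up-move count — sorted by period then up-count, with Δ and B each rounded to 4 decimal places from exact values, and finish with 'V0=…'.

(0,0): Delta=1.0851 Bond=-2.7805
(1,0): Delta=2.2623 Bond=-31.7410
(1,1): Delta=1.0000 Bond=0.0000
V0=30.8590

Under the risk-neutral measure, an up-move has probability p* = (R−d)/(u−d) = 0.8852 and values discount at R = 1.31.
Terminal payoffs: V(2,0)=0.0000, V(2,1)=32.9406, V(2,2)=59.0364
(1,0): S=23.8700. Δ = (V_up−V_dn)/(S_up−S_dn) = (32.9406−0.0000)/(32.9406−18.3799) = 2.2623. V = [p*·32.9406 + (1−p*)·0.0000]/1.31 = 22.2599. B = V − Δ·S = -31.7410.
(1,1): S=42.7800. Δ = (V_up−V_dn)/(S_up−S_dn) = (59.0364−32.9406)/(59.0364−32.9406) = 1.0000. V = [p*·59.0364 + (1−p*)·32.9406]/1.31 = 42.7800. B = V − Δ·S = 0.0000.
(0,0): S=31.0000. Δ = (V_up−V_dn)/(S_up−S_dn) = (42.7800−22.2599)/(42.7800−23.8700) = 1.0851. V = [p*·42.7800 + (1−p*)·22.2599]/1.31 = 30.8590. B = V − Δ·S = -2.7805.
The time-0 hedge costs 30.8590, which is the no-arbitrage price.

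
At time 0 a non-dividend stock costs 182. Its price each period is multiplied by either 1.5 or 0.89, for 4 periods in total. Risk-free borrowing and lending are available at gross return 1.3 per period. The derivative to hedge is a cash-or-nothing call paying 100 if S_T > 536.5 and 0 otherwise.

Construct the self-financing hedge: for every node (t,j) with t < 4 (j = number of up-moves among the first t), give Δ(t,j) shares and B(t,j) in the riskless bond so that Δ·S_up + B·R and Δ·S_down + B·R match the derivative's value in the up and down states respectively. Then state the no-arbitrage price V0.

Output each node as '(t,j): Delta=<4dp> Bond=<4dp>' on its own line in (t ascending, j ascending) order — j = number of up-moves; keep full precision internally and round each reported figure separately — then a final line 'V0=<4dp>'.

(0,0): Delta=0.1822 Bond=-12.0681
(1,0): Delta=0.2705 Bond=-30.0012
(1,1): Delta=0.1566 Bond=-8.7068
(2,0): Delta=0.0000 Bond=0.0000
(2,1): Delta=0.3488 Bond=-58.0266
(2,2): Delta=0.1010 Bond=11.4654
(3,0): Delta=0.0000 Bond=0.0000
(3,1): Delta=0.0000 Bond=0.0000
(3,2): Delta=0.4498 Bond=-112.2320
(3,3): Delta=0.0000 Bond=76.9231
V0=21.0884

Risk-neutral probability p* = (R−d)/(u−d) = (1.3−0.89)/(1.5−0.89) = 0.6721.
At expiry t=4: V(4,0)=0.0000, V(4,1)=0.0000, V(4,2)=0.0000, V(4,3)=100.0000, V(4,4)=100.0000
  t=3,j=0: stock 128.3044 → up 192.4565 (V=0.0000), down 114.1909 (V=0.0000). Price 0.0000; hedge Δ=0.0000, bond B=0.0000.
  t=3,j=1: stock 216.2433 → up 324.3650 (V=0.0000), down 192.4565 (V=0.0000). Price 0.0000; hedge Δ=0.0000, bond B=0.0000.
  t=3,j=2: stock 364.4550 → up 546.6825 (V=100.0000), down 324.3649 (V=0.0000). Price 51.7024; hedge Δ=0.4498, bond B=-112.2320.
  t=3,j=3: stock 614.2500 → up 921.3750 (V=100.0000), down 546.6825 (V=100.0000). Price 76.9231; hedge Δ=0.0000, bond B=76.9231.
  t=2,j=0: stock 144.1622 → up 216.2433 (V=0.0000), down 128.3044 (V=0.0000). Price 0.0000; hedge Δ=0.0000, bond B=0.0000.
  t=2,j=1: stock 242.9700 → up 364.4550 (V=51.7024), down 216.2433 (V=0.0000). Price 26.7314; hedge Δ=0.3488, bond B=-58.0266.
  t=2,j=2: stock 409.5000 → up 614.2500 (V=76.9231), down 364.4550 (V=51.7024). Price 52.8108; hedge Δ=0.1010, bond B=11.4654.
  t=1,j=0: stock 161.9800 → up 242.9700 (V=26.7314), down 144.1622 (V=0.0000). Price 13.8208; hedge Δ=0.2705, bond B=-30.0012.
  t=1,j=1: stock 273.0000 → up 409.5000 (V=52.8108), down 242.9700 (V=26.7314). Price 34.0463; hedge Δ=0.1566, bond B=-8.7068.
  t=0,j=0: stock 182.0000 → up 273.0000 (V=34.0463), down 161.9800 (V=13.8208). Price 21.0884; hedge Δ=0.1822, bond B=-12.0681.
Each (Δ,B) replicates both successor values, so the strategy is self-financing and V0 is arbitrage-free.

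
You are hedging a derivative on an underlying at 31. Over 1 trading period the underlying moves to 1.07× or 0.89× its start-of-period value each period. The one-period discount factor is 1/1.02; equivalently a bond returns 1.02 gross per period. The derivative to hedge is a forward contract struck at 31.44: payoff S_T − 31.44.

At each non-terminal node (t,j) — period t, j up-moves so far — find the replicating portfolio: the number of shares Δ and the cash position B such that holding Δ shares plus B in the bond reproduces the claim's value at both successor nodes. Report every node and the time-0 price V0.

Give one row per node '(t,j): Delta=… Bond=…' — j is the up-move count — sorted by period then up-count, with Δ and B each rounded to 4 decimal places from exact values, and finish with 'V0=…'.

(0,0): Delta=1.0000 Bond=-30.8235
V0=0.1765

No-arbitrage ⇒ martingale measure with p* = (R−d)/(u−d) = 0.7222.
Terminal values V(1,·): V(1,0)=-3.8500, V(1,1)=1.7300
Node (0,0) S=31.0000: V=(p*·1.7300+(1−p*)·-3.8500)/1.02=0.1765; Δ=(1.7300−-3.8500)/(33.1700−27.5900)=1.0000; B=V−Δ·S=-30.8235
Check: Δ(0,0)·S0 + B(0,0) = 0.1765 = V0.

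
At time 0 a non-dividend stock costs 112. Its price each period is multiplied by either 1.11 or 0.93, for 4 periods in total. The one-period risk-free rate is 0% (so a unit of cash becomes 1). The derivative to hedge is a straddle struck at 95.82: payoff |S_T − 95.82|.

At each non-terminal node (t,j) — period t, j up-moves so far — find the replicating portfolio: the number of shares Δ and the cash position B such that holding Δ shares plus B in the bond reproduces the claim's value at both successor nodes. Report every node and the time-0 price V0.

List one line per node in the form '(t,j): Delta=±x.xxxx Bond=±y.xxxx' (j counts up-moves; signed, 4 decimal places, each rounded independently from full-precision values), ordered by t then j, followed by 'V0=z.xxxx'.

Since d<R<u, set p* = (R−d)/(u−d) = 0.3889; price each node as the discounted p*-expectation of its children.
Payoff layer (t=4): V(4,0)=12.0382, V(4,1)=4.1777, V(4,2)=23.5320, V(4,3)=46.6324, V(4,4)=74.2039
Node (3,0) S=90.0880: V=(p*·4.1777+(1−p*)·12.0382)/1=8.9813; Δ=(4.1777−12.0382)/(99.9977−83.7818)=-0.4847; B=V−Δ·S=52.6508
Node (3,1) S=107.5244: V=(p*·23.5320+(1−p*)·4.1777)/1=11.7044; Δ=(23.5320−4.1777)/(119.3520−99.9977)=1.0000; B=V−Δ·S=-95.8200
Node (3,2) S=128.3355: V=(p*·46.6324+(1−p*)·23.5320)/1=32.5155; Δ=(46.6324−23.5320)/(142.4524−119.3520)=1.0000; B=V−Δ·S=-95.8200
Node (3,3) S=153.1747: V=(p*·74.2039+(1−p*)·46.6324)/1=57.3547; Δ=(74.2039−46.6324)/(170.0239−142.4524)=1.0000; B=V−Δ·S=-95.8200
Node (2,0) S=96.8688: V=(p*·11.7044+(1−p*)·8.9813)/1=10.0403; Δ=(11.7044−8.9813)/(107.5244−90.0880)=0.1562; B=V−Δ·S=-5.0878
Node (2,1) S=115.6176: V=(p*·32.5155+(1−p*)·11.7044)/1=19.7976; Δ=(32.5155−11.7044)/(128.3355−107.5244)=1.0000; B=V−Δ·S=-95.8200
Node (2,2) S=137.9952: V=(p*·57.3547+(1−p*)·32.5155)/1=42.1752; Δ=(57.3547−32.5155)/(153.1747−128.3355)=1.0000; B=V−Δ·S=-95.8200
Node (1,0) S=104.1600: V=(p*·19.7976+(1−p*)·10.0403)/1=13.8348; Δ=(19.7976−10.0403)/(115.6176−96.8688)=0.5204; B=V−Δ·S=-40.3726
Node (1,1) S=124.3200: V=(p*·42.1752+(1−p*)·19.7976)/1=28.5000; Δ=(42.1752−19.7976)/(137.9952−115.6176)=1.0000; B=V−Δ·S=-95.8200
Node (0,0) S=112.0000: V=(p*·28.5000+(1−p*)·13.8348)/1=19.5379; Δ=(28.5000−13.8348)/(124.3200−104.1600)=0.7274; B=V−Δ·S=-61.9355
The time-0 hedge costs 19.5379, which is the no-arbitrage price.

(0,0): Delta=0.7274 Bond=-61.9355
(1,0): Delta=0.5204 Bond=-40.3726
(1,1): Delta=1.0000 Bond=-95.8200
(2,0): Delta=0.1562 Bond=-5.0878
(2,1): Delta=1.0000 Bond=-95.8200
(2,2): Delta=1.0000 Bond=-95.8200
(3,0): Delta=-0.4847 Bond=52.6508
(3,1): Delta=1.0000 Bond=-95.8200
(3,2): Delta=1.0000 Bond=-95.8200
(3,3): Delta=1.0000 Bond=-95.8200
V0=19.5379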